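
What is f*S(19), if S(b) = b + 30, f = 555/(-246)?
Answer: -9065/82 ≈ -110.55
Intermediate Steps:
f = -185/82 (f = 555*(-1/246) = -185/82 ≈ -2.2561)
S(b) = 30 + b
f*S(19) = -185*(30 + 19)/82 = -185/82*49 = -9065/82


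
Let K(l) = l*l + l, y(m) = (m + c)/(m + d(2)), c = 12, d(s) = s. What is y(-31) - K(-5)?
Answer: -561/29 ≈ -19.345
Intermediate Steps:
y(m) = (12 + m)/(2 + m) (y(m) = (m + 12)/(m + 2) = (12 + m)/(2 + m))
K(l) = l + l² (K(l) = l² + l = l + l²)
y(-31) - K(-5) = (12 - 31)/(2 - 31) - (-5)*(1 - 5) = -19/(-29) - (-5)*(-4) = -1/29*(-19) - 1*20 = 19/29 - 20 = -561/29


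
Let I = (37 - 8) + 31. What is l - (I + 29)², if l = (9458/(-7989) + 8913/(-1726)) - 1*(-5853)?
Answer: -28603211417/13789014 ≈ -2074.3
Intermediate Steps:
I = 60 (I = 29 + 31 = 60)
l = 80619568477/13789014 (l = (9458*(-1/7989) + 8913*(-1/1726)) + 5853 = (-9458/7989 - 8913/1726) + 5853 = -87530465/13789014 + 5853 = 80619568477/13789014 ≈ 5846.6)
l - (I + 29)² = 80619568477/13789014 - (60 + 29)² = 80619568477/13789014 - 1*89² = 80619568477/13789014 - 1*7921 = 80619568477/13789014 - 7921 = -28603211417/13789014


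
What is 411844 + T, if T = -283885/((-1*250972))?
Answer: 103361596253/250972 ≈ 4.1185e+5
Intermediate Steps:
T = 283885/250972 (T = -283885/(-250972) = -283885*(-1/250972) = 283885/250972 ≈ 1.1311)
411844 + T = 411844 + 283885/250972 = 103361596253/250972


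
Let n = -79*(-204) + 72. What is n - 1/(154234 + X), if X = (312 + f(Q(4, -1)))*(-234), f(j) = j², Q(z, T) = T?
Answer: 1311098495/80992 ≈ 16188.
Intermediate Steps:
n = 16188 (n = 16116 + 72 = 16188)
X = -73242 (X = (312 + (-1)²)*(-234) = (312 + 1)*(-234) = 313*(-234) = -73242)
n - 1/(154234 + X) = 16188 - 1/(154234 - 73242) = 16188 - 1/80992 = 1311098495/80992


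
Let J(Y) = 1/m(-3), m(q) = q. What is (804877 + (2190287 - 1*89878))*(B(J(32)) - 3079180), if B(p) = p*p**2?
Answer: -241539263633246/27 ≈ -8.9459e+12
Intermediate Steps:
J(Y) = -1/3 (J(Y) = 1/(-3) = -1/3)
B(p) = p**3
(804877 + (2190287 - 1*89878))*(B(J(32)) - 3079180) = (804877 + (2190287 - 1*89878))*((-1/3)**3 - 3079180) = (804877 + (2190287 - 89878))*(-1/27 - 3079180) = (804877 + 2100409)*(-83137861/27) = 2905286*(-83137861/27) = -241539263633246/27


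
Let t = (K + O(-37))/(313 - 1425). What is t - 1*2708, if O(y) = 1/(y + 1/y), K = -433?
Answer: -4124882273/1523440 ≈ -2707.6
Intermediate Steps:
t = 593247/1523440 (t = (-433 - 37/(1 + (-37)²))/(313 - 1425) = (-433 - 37/(1 + 1369))/(-1112) = (-433 - 37/1370)*(-1/1112) = -593247/1370*(-1/1112) = 593247/1523440 ≈ 0.38941)
t - 1*2708 = 593247/1523440 - 1*2708 = 593247/1523440 - 2708 = -4124882273/1523440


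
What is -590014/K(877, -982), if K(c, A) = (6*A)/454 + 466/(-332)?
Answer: 22232907548/541927 ≈ 41026.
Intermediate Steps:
K(c, A) = -233/166 + 3*A/227 (K(c, A) = (6*A)*(1/454) + 466*(-1/332) = 3*A/227 - 233/166 = -233/166 + 3*A/227)
-590014/K(877, -982) = -590014/(-233/166 + (3/227)*(-982)) = -590014/(-233/166 - 2946/227) = -590014/(-541927/37682) = -590014*(-37682/541927) = 22232907548/541927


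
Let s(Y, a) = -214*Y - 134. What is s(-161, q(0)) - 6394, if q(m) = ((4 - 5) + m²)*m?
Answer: 27926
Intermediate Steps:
q(m) = m*(-1 + m²) (q(m) = (-1 + m²)*m = m*(-1 + m²))
s(Y, a) = -134 - 214*Y
s(-161, q(0)) - 6394 = (-134 - 214*(-161)) - 6394 = (-134 + 34454) - 6394 = 34320 - 6394 = 27926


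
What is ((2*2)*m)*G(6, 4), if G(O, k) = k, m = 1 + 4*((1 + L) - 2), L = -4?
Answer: -304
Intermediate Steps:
m = -19 (m = 1 + 4*((1 - 4) - 2) = 1 + 4*(-3 - 2) = 1 + 4*(-5) = 1 - 20 = -19)
((2*2)*m)*G(6, 4) = ((2*2)*(-19))*4 = (4*(-19))*4 = -76*4 = -304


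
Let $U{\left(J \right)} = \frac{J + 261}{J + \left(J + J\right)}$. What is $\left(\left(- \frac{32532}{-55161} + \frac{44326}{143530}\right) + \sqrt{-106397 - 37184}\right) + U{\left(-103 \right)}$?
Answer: $\frac{52634332093}{135912934665} + i \sqrt{143581} \approx 0.38727 + 378.92 i$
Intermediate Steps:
$U{\left(J \right)} = \frac{261 + J}{3 J}$ ($U{\left(J \right)} = \frac{261 + J}{J + 2 J} = \frac{261 + J}{3 J}$)
$\left(\left(- \frac{32532}{-55161} + \frac{44326}{143530}\right) + \sqrt{-106397 - 37184}\right) + U{\left(-103 \right)} = \left(\left(- \frac{32532}{-55161} + \frac{44326}{143530}\right) + \sqrt{-106397 - 37184}\right) + \frac{261 - 103}{3 \left(-103\right)} = \left(\left(\left(-32532\right) \left(- \frac{1}{55161}\right) + 44326 \cdot \frac{1}{143530}\right) + \sqrt{-143581}\right) + \frac{1}{3} \left(- \frac{1}{103}\right) 158 = \left(\left(\frac{10844}{18387} + \frac{22163}{71765}\right) + i \sqrt{143581}\right) - \frac{158}{309} = \left(\frac{1185730741}{1319543055} + i \sqrt{143581}\right) - \frac{158}{309} = \frac{52634332093}{135912934665} + i \sqrt{143581}$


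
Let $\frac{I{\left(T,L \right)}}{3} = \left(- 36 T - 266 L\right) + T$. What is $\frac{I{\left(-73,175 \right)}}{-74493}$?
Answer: $\frac{14665}{8277} \approx 1.7718$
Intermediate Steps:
$I{\left(T,L \right)} = - 798 L - 105 T$ ($I{\left(T,L \right)} = 3 \left(\left(- 36 T - 266 L\right) + T\right) = 3 \left(\left(- 266 L - 36 T\right) + T\right) = 3 \left(- 266 L - 35 T\right) = - 798 L - 105 T$)
$\frac{I{\left(-73,175 \right)}}{-74493} = \frac{\left(-798\right) 175 - -7665}{-74493} = \left(-139650 + 7665\right) \left(- \frac{1}{74493}\right) = \left(-131985\right) \left(- \frac{1}{74493}\right) = \frac{14665}{8277}$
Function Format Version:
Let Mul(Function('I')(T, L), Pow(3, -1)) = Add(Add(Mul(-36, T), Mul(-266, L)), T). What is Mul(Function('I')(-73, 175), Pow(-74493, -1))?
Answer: Rational(14665, 8277) ≈ 1.7718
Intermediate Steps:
Function('I')(T, L) = Add(Mul(-798, L), Mul(-105, T)) (Function('I')(T, L) = Mul(3, Add(Add(Mul(-36, T), Mul(-266, L)), T)) = Mul(3, Add(Add(Mul(-266, L), Mul(-36, T)), T)) = Mul(3, Add(Mul(-266, L), Mul(-35, T))) = Add(Mul(-798, L), Mul(-105, T)))
Mul(Function('I')(-73, 175), Pow(-74493, -1)) = Mul(Add(Mul(-798, 175), Mul(-105, -73)), Pow(-74493, -1)) = Mul(Add(-139650, 7665), Rational(-1, 74493)) = Mul(-131985, Rational(-1, 74493)) = Rational(14665, 8277)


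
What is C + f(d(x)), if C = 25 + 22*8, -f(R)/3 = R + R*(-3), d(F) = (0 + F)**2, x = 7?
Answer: 495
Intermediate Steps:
d(F) = F**2
f(R) = 6*R (f(R) = -3*(R + R*(-3)) = -3*(R - 3*R) = -(-6)*R = 6*R)
C = 201 (C = 25 + 176 = 201)
C + f(d(x)) = 201 + 6*7**2 = 201 + 6*49 = 201 + 294 = 495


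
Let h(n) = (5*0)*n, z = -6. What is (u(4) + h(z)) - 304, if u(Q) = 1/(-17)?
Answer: -5169/17 ≈ -304.06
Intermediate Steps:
u(Q) = -1/17
h(n) = 0 (h(n) = 0*n = 0)
(u(4) + h(z)) - 304 = (-1/17 + 0) - 304 = -1/17 - 304 = -5169/17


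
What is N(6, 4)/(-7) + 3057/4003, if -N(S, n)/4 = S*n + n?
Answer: 67105/4003 ≈ 16.764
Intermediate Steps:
N(S, n) = -4*n - 4*S*n (N(S, n) = -4*(S*n + n) = -4*(n + S*n) = -4*n - 4*S*n)
N(6, 4)/(-7) + 3057/4003 = -4*4*(1 + 6)/(-7) + 3057/4003 = -4*4*7*(-⅐) + 3057*(1/4003) = -112*(-⅐) + 3057/4003 = 16 + 3057/4003 = 67105/4003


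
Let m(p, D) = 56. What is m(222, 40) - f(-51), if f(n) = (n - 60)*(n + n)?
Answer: -11266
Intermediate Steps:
f(n) = 2*n*(-60 + n) (f(n) = (-60 + n)*(2*n) = 2*n*(-60 + n))
m(222, 40) - f(-51) = 56 - 2*(-51)*(-60 - 51) = 56 - 2*(-51)*(-111) = 56 - 1*11322 = 56 - 11322 = -11266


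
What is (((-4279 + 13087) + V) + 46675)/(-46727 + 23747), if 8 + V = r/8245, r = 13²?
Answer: -38115962/15789175 ≈ -2.4141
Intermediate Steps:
r = 169
V = -65791/8245 (V = -8 + 169/8245 = -65791/8245 ≈ -7.9795)
(((-4279 + 13087) + V) + 46675)/(-46727 + 23747) = (((-4279 + 13087) - 65791/8245) + 46675)/(-46727 + 23747) = ((8808 - 65791/8245) + 46675)/(-22980) = (72556169/8245 + 46675)*(-1/22980) = (457391544/8245)*(-1/22980) = -38115962/15789175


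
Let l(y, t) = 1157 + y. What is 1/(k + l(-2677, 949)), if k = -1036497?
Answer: -1/1038017 ≈ -9.6337e-7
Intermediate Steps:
1/(k + l(-2677, 949)) = 1/(-1036497 + (1157 - 2677)) = 1/(-1036497 - 1520) = 1/(-1038017) = -1/1038017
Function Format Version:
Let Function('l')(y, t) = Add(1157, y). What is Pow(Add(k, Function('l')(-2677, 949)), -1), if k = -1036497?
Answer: Rational(-1, 1038017) ≈ -9.6337e-7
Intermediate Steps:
Pow(Add(k, Function('l')(-2677, 949)), -1) = Pow(Add(-1036497, Add(1157, -2677)), -1) = Pow(Add(-1036497, -1520), -1) = Pow(-1038017, -1) = Rational(-1, 1038017)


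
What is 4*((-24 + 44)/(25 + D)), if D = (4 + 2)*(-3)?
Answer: 80/7 ≈ 11.429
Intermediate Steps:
D = -18 (D = 6*(-3) = -18)
4*((-24 + 44)/(25 + D)) = 4*((-24 + 44)/(25 - 18)) = 4*(20/7) = 80/7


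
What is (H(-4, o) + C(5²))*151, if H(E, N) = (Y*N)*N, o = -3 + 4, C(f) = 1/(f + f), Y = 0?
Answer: 151/50 ≈ 3.0200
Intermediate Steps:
C(f) = 1/(2*f)
o = 1
H(E, N) = 0 (H(E, N) = (0*N)*N = 0*N = 0)
(H(-4, o) + C(5²))*151 = (0 + 1/(2*(5²)))*151 = (0 + (½)/25)*151 = (0 + (½)*(1/25))*151 = (0 + 1/50)*151 = (1/50)*151 = 151/50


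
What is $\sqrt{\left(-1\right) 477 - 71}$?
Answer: $2 i \sqrt{137} \approx 23.409 i$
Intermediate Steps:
$\sqrt{\left(-1\right) 477 - 71} = \sqrt{-477 - 71} = \sqrt{-548} = 2 i \sqrt{137}$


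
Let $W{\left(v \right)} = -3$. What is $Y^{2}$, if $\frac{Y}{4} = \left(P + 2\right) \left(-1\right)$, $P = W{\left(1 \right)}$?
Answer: $16$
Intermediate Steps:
$P = -3$
$Y = 4$ ($Y = 4 \left(-3 + 2\right) \left(-1\right) = 4 \left(\left(-1\right) \left(-1\right)\right) = 4 \cdot 1 = 4$)
$Y^{2} = 4^{2} = 16$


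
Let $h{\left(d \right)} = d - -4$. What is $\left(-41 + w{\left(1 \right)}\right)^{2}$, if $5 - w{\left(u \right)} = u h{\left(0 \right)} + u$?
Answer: $1681$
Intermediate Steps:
$h{\left(d \right)} = 4 + d$ ($h{\left(d \right)} = d + 4 = 4 + d$)
$w{\left(u \right)} = 5 - 5 u$ ($w{\left(u \right)} = 5 - \left(u \left(4 + 0\right) + u\right) = 5 - \left(u 4 + u\right) = 5 - \left(4 u + u\right) = 5 - 5 u$)
$\left(-41 + w{\left(1 \right)}\right)^{2} = \left(-41 + \left(5 - 5\right)\right)^{2} = \left(-41 + 0\right)^{2} = \left(-41\right)^{2} = 1681$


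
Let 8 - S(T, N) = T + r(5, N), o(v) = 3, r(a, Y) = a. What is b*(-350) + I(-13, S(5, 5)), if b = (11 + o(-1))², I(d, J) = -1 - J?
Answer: -68599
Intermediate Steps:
S(T, N) = 3 - T (S(T, N) = 8 - (T + 5) = 8 - (5 + T) = 8 + (-5 - T) = 3 - T)
b = 196 (b = (11 + 3)² = 14² = 196)
b*(-350) + I(-13, S(5, 5)) = 196*(-350) + (-1 - (3 - 1*5)) = -68600 + (-1 - (3 - 5)) = -68600 + (-1 - 1*(-2)) = -68600 + (-1 + 2) = -68600 + 1 = -68599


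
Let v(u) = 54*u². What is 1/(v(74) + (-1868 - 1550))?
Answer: 1/292286 ≈ 3.4213e-6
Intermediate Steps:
1/(v(74) + (-1868 - 1550)) = 1/(54*74² + (-1868 - 1550)) = 1/(54*5476 - 3418) = 1/(295704 - 3418) = 1/292286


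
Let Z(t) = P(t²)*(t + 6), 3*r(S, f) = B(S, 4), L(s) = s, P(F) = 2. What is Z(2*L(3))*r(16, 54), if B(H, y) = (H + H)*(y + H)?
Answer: 5120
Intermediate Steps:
B(H, y) = 2*H*(H + y) (B(H, y) = (2*H)*(H + y) = 2*H*(H + y))
r(S, f) = 2*S*(4 + S)/3 (r(S, f) = (2*S*(S + 4))/3 = (2*S*(4 + S))/3 = 2*S*(4 + S)/3)
Z(t) = 12 + 2*t (Z(t) = 2*(t + 6) = 2*(6 + t) = 12 + 2*t)
Z(2*L(3))*r(16, 54) = (12 + 2*(2*3))*((⅔)*16*(4 + 16)) = (12 + 2*6)*((⅔)*16*20) = (12 + 12)*(640/3) = 24*(640/3) = 5120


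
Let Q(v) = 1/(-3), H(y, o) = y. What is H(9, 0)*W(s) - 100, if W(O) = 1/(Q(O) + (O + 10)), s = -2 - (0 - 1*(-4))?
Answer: -1073/11 ≈ -97.545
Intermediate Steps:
Q(v) = -1/3
s = -6 (s = -2 - (0 + 4) = -2 - 1*4 = -2 - 4 = -6)
W(O) = 1/(29/3 + O) (W(O) = 1/(-1/3 + (O + 10)) = 1/(-1/3 + (10 + O)) = 1/(29/3 + O))
H(9, 0)*W(s) - 100 = 9*(3/(29 + 3*(-6))) - 100 = 9*(3/(29 - 18)) - 100 = 9*(3/11) - 100 = 27/11 - 100 = -1073/11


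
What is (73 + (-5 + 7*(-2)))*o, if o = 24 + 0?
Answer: 1296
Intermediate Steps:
o = 24
(73 + (-5 + 7*(-2)))*o = (73 + (-5 + 7*(-2)))*24 = (73 + (-5 - 14))*24 = (73 - 19)*24 = 54*24 = 1296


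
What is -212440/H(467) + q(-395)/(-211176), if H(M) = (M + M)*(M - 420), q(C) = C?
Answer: -477073295/98619192 ≈ -4.8375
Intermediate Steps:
H(M) = 2*M*(-420 + M) (H(M) = (2*M)*(-420 + M) = 2*M*(-420 + M))
-212440/H(467) + q(-395)/(-211176) = -212440*1/(934*(-420 + 467)) - 395/(-211176) = -212440/(2*467*47) - 395*(-1/211176) = -212440/43898 + 395/211176 = -212440*1/43898 + 395/211176 = -2260/467 + 395/211176 = -477073295/98619192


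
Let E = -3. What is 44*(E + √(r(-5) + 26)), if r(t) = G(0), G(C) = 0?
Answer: -132 + 44*√26 ≈ 92.357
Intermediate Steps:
r(t) = 0
44*(E + √(r(-5) + 26)) = 44*(-3 + √(0 + 26)) = 44*(-3 + √26) = -132 + 44*√26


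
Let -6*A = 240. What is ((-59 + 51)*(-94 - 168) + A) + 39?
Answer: 2095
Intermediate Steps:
A = -40 (A = -1/6*240 = -40)
((-59 + 51)*(-94 - 168) + A) + 39 = ((-59 + 51)*(-94 - 168) - 40) + 39 = (-8*(-262) - 40) + 39 = (2096 - 40) + 39 = 2056 + 39 = 2095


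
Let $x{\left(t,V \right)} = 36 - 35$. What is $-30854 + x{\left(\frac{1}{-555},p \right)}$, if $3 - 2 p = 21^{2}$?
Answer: $-30853$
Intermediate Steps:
$p = -219$ ($p = \frac{3}{2} - \frac{21^{2}}{2} = \frac{3}{2} - \frac{441}{2} = -219$)
$x{\left(t,V \right)} = 1$ ($x{\left(t,V \right)} = 36 - 35 = 1$)
$-30854 + x{\left(\frac{1}{-555},p \right)} = -30854 + 1 = -30853$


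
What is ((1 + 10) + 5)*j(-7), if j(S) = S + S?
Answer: -224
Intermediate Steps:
j(S) = 2*S
((1 + 10) + 5)*j(-7) = ((1 + 10) + 5)*(2*(-7)) = (11 + 5)*(-14) = 16*(-14) = -224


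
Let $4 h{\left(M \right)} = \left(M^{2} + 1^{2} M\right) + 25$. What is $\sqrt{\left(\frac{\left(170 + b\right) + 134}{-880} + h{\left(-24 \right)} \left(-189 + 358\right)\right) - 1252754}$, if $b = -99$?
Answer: $\frac{i \sqrt{2378135903}}{44} \approx 1108.3 i$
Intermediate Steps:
$h{\left(M \right)} = \frac{25}{4} + \frac{M}{4} + \frac{M^{2}}{4}$ ($h{\left(M \right)} = \frac{\left(M^{2} + 1^{2} M\right) + 25}{4} = \frac{\left(M^{2} + 1 M\right) + 25}{4} = \frac{\left(M^{2} + M\right) + 25}{4} = \frac{\left(M + M^{2}\right) + 25}{4} = \frac{25 + M + M^{2}}{4} = \frac{25}{4} + \frac{M}{4} + \frac{M^{2}}{4}$)
$\sqrt{\left(\frac{\left(170 + b\right) + 134}{-880} + h{\left(-24 \right)} \left(-189 + 358\right)\right) - 1252754} = \sqrt{\left(\frac{\left(170 - 99\right) + 134}{-880} + \left(\frac{25}{4} + \frac{1}{4} \left(-24\right) + \frac{\left(-24\right)^{2}}{4}\right) \left(-189 + 358\right)\right) - 1252754} = \sqrt{\left(\left(71 + 134\right) \left(- \frac{1}{880}\right) + \left(\frac{25}{4} - 6 + \frac{1}{4} \cdot 576\right) 169\right) - 1252754} = \sqrt{\left(205 \left(- \frac{1}{880}\right) + \left(\frac{25}{4} - 6 + 144\right) 169\right) - 1252754} = \sqrt{\left(- \frac{41}{176} + \frac{577}{4} \cdot 169\right) - 1252754} = \sqrt{\left(- \frac{41}{176} + \frac{97513}{4}\right) - 1252754} = \sqrt{\frac{4290531}{176} - 1252754} = \sqrt{- \frac{216194173}{176}} = \frac{i \sqrt{2378135903}}{44}$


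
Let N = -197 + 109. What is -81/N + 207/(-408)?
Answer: 309/748 ≈ 0.41310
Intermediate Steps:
N = -88
-81/N + 207/(-408) = -81/(-88) + 207/(-408) = -81*(-1/88) + 207*(-1/408) = 81/88 - 69/136 = 309/748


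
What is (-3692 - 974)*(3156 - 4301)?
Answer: 5342570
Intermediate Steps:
(-3692 - 974)*(3156 - 4301) = -4666*(-1145) = 5342570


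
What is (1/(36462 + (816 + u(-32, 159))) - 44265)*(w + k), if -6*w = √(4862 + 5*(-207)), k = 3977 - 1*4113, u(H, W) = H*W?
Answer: 96892543732/16095 + 1424890349*√3827/193140 ≈ 6.4764e+6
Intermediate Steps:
k = -136 (k = 3977 - 4113 = -136)
w = -√3827/6 (w = -√(4862 + 5*(-207))/6 = -√(4862 - 1035)/6 = -√3827/6 ≈ -10.310)
(1/(36462 + (816 + u(-32, 159))) - 44265)*(w + k) = (1/(36462 + (816 - 32*159)) - 44265)*(-√3827/6 - 136) = (1/(36462 + (816 - 5088)) - 44265)*(-136 - √3827/6) = (1/(36462 - 4272) - 44265)*(-136 - √3827/6) = (1/32190 - 44265)*(-136 - √3827/6) = -1424890349*(-136 - √3827/6)/32190 = 96892543732/16095 + 1424890349*√3827/193140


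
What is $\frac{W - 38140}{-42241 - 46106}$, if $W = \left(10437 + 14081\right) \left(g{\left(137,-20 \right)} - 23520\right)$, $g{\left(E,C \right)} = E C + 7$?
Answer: $\frac{643709194}{88347} \approx 7286.1$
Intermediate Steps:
$g{\left(E,C \right)} = 7 + C E$ ($g{\left(E,C \right)} = C E + 7 = 7 + C E$)
$W = -643671054$ ($W = \left(10437 + 14081\right) \left(\left(7 - 2740\right) - 23520\right) = 24518 \left(\left(7 - 2740\right) - 23520\right) = 24518 \left(-2733 - 23520\right) = 24518 \left(-26253\right) = -643671054$)
$\frac{W - 38140}{-42241 - 46106} = \frac{-643671054 - 38140}{-42241 - 46106} = - \frac{643709194}{-88347} = \left(-643709194\right) \left(- \frac{1}{88347}\right) = \frac{643709194}{88347}$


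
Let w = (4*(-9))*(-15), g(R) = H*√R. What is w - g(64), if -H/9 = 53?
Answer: 4356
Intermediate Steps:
H = -477 (H = -9*53 = -477)
g(R) = -477*√R
w = 540 (w = -36*(-15) = 540)
w - g(64) = 540 - (-477)*√64 = 540 - (-477)*8 = 540 - 1*(-3816) = 540 + 3816 = 4356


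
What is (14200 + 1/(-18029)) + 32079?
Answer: 834364090/18029 ≈ 46279.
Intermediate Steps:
(14200 + 1/(-18029)) + 32079 = (14200 - 1/18029) + 32079 = 256011799/18029 + 32079 = 834364090/18029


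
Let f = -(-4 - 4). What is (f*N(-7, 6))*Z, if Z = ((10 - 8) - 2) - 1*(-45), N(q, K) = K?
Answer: 2160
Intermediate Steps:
f = 8 (f = -1*(-8) = 8)
Z = 45 (Z = (2 - 2) + 45 = 0 + 45 = 45)
(f*N(-7, 6))*Z = (8*6)*45 = 48*45 = 2160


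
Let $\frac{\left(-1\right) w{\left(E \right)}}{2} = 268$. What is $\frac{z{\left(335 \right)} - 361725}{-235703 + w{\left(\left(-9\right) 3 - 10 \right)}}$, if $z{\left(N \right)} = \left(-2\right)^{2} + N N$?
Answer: $\frac{249496}{236239} \approx 1.0561$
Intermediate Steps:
$w{\left(E \right)} = -536$ ($w{\left(E \right)} = \left(-2\right) 268 = -536$)
$z{\left(N \right)} = 4 + N^{2}$
$\frac{z{\left(335 \right)} - 361725}{-235703 + w{\left(\left(-9\right) 3 - 10 \right)}} = \frac{\left(4 + 335^{2}\right) - 361725}{-235703 - 536} = \frac{\left(4 + 112225\right) - 361725}{-236239} = \left(112229 - 361725\right) \left(- \frac{1}{236239}\right) = \left(-249496\right) \left(- \frac{1}{236239}\right) = \frac{249496}{236239}$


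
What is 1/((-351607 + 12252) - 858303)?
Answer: -1/1197658 ≈ -8.3496e-7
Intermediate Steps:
1/((-351607 + 12252) - 858303) = 1/(-339355 - 858303) = 1/(-1197658) = -1/1197658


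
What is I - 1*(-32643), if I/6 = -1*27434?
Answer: -131961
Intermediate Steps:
I = -164604 (I = 6*(-1*27434) = 6*(-27434) = -164604)
I - 1*(-32643) = -164604 - 1*(-32643) = -164604 + 32643 = -131961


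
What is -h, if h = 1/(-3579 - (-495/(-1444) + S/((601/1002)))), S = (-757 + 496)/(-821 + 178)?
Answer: 558023692/1997735720721 ≈ 0.00027933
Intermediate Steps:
S = 261/643 (S = -261/(-643) = -261*(-1/643) = 261/643 ≈ 0.40591)
h = -558023692/1997735720721 (h = 1/(-3579 - (-495/(-1444) + 261/(643*((601/1002))))) = 1/(-3579 - (-495*(-1/1444) + 261/(643*((601*(1/1002)))))) = 1/(-3579 - (495/1444 + 261/(643*(601/1002)))) = 1/(-3579 - (495/1444 + (261/643)*(1002/601))) = 1/(-3579 - (495/1444 + 261522/386443)) = 1/(-3579 - 1*568927053/558023692) = 1/(-3579 - 568927053/558023692) = 1/(-1997735720721/558023692) = -558023692/1997735720721 ≈ -0.00027933)
-h = -1*(-558023692/1997735720721) = 558023692/1997735720721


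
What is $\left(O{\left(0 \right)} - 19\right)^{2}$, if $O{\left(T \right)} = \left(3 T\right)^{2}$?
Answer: $361$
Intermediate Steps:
$O{\left(T \right)} = 9 T^{2}$
$\left(O{\left(0 \right)} - 19\right)^{2} = \left(9 \cdot 0^{2} - 19\right)^{2} = \left(9 \cdot 0 - 19\right)^{2} = \left(0 - 19\right)^{2} = \left(-19\right)^{2} = 361$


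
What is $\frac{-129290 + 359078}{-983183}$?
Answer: $- \frac{229788}{983183} \approx -0.23372$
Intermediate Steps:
$\frac{-129290 + 359078}{-983183} = 229788 \left(- \frac{1}{983183}\right) = - \frac{229788}{983183}$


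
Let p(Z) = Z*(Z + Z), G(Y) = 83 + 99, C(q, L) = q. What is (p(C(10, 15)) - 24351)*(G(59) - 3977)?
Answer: 91653045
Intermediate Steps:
G(Y) = 182
p(Z) = 2*Z² (p(Z) = Z*(2*Z) = 2*Z²)
(p(C(10, 15)) - 24351)*(G(59) - 3977) = (2*10² - 24351)*(182 - 3977) = (2*100 - 24351)*(-3795) = (200 - 24351)*(-3795) = -24151*(-3795) = 91653045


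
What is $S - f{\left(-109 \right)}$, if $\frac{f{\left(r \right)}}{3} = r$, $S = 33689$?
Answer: $34016$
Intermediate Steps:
$f{\left(r \right)} = 3 r$
$S - f{\left(-109 \right)} = 33689 - 3 \left(-109\right) = 33689 - -327 = 33689 + 327 = 34016$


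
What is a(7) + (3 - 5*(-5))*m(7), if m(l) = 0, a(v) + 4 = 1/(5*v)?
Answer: -139/35 ≈ -3.9714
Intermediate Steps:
a(v) = -4 + 1/(5*v)
a(7) + (3 - 5*(-5))*m(7) = (-4 + (1/5)/7) + (3 - 5*(-5))*0 = (-4 + (1/5)*(1/7)) + (3 + 25)*0 = (-4 + 1/35) + 28*0 = -139/35 + 0 = -139/35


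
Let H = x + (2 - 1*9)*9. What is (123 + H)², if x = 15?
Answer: 5625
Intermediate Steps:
H = -48 (H = 15 + (2 - 1*9)*9 = 15 + (2 - 9)*9 = 15 - 7*9 = 15 - 63 = -48)
(123 + H)² = (123 - 48)² = 75² = 5625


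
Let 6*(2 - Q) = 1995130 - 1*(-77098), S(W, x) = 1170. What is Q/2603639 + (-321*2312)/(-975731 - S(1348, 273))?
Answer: 4784712732076/7630492628217 ≈ 0.62705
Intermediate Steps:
Q = -1036108/3 (Q = 2 - (1995130 - 1*(-77098))/6 = 2 - (1995130 + 77098)/6 = 2 - 1/6*2072228 = 2 - 1036114/3 = -1036108/3 ≈ -3.4537e+5)
Q/2603639 + (-321*2312)/(-975731 - S(1348, 273)) = -1036108/3/2603639 + (-321*2312)/(-975731 - 1*1170) = -1036108/3*1/2603639 - 742152/(-975731 - 1170) = -1036108/7810917 - 742152/(-976901) = -1036108/7810917 - 742152*(-1/976901) = -1036108/7810917 + 742152/976901 = 4784712732076/7630492628217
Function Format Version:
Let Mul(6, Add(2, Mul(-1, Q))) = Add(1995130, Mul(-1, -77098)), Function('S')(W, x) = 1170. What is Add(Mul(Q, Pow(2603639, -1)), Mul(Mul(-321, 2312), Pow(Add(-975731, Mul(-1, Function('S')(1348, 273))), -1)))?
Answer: Rational(4784712732076, 7630492628217) ≈ 0.62705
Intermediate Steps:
Q = Rational(-1036108, 3) (Q = Add(2, Mul(Rational(-1, 6), Add(1995130, Mul(-1, -77098)))) = Add(2, Mul(Rational(-1, 6), Add(1995130, 77098))) = Add(2, Mul(Rational(-1, 6), 2072228)) = Add(2, Rational(-1036114, 3)) = Rational(-1036108, 3) ≈ -3.4537e+5)
Add(Mul(Q, Pow(2603639, -1)), Mul(Mul(-321, 2312), Pow(Add(-975731, Mul(-1, Function('S')(1348, 273))), -1))) = Add(Mul(Rational(-1036108, 3), Pow(2603639, -1)), Mul(Mul(-321, 2312), Pow(Add(-975731, Mul(-1, 1170)), -1))) = Add(Mul(Rational(-1036108, 3), Rational(1, 2603639)), Mul(-742152, Pow(Add(-975731, -1170), -1))) = Add(Rational(-1036108, 7810917), Mul(-742152, Pow(-976901, -1))) = Add(Rational(-1036108, 7810917), Mul(-742152, Rational(-1, 976901))) = Add(Rational(-1036108, 7810917), Rational(742152, 976901)) = Rational(4784712732076, 7630492628217)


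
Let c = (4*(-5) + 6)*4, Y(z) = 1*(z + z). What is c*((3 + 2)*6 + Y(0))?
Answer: -1680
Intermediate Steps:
Y(z) = 2*z (Y(z) = 1*(2*z) = 2*z)
c = -56 (c = (-20 + 6)*4 = -14*4 = -56)
c*((3 + 2)*6 + Y(0)) = -56*((3 + 2)*6 + 2*0) = -56*(5*6 + 0) = -56*(30 + 0) = -56*30 = -1680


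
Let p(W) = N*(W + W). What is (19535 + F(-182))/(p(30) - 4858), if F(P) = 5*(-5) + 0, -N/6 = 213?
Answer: -9755/40769 ≈ -0.23927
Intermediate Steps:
N = -1278 (N = -6*213 = -1278)
F(P) = -25 (F(P) = -25 + 0 = -25)
p(W) = -2556*W (p(W) = -1278*(W + W) = -2556*W)
(19535 + F(-182))/(p(30) - 4858) = (19535 - 25)/(-2556*30 - 4858) = 19510/(-76680 - 4858) = 19510/(-81538) = 19510*(-1/81538) = -9755/40769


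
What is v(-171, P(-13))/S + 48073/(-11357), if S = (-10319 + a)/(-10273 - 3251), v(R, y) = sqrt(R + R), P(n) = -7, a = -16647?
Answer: -48073/11357 + 20286*I*sqrt(38)/13483 ≈ -4.2329 + 9.2747*I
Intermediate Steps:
v(R, y) = sqrt(2)*sqrt(R) (v(R, y) = sqrt(2*R) = sqrt(2)*sqrt(R))
S = 13483/6762 (S = (-10319 - 16647)/(-10273 - 3251) = -26966/(-13524) = -26966*(-1/13524) = 13483/6762 ≈ 1.9939)
v(-171, P(-13))/S + 48073/(-11357) = (sqrt(2)*sqrt(-171))/(13483/6762) + 48073/(-11357) = (sqrt(2)*(3*I*sqrt(19)))*(6762/13483) + 48073*(-1/11357) = (3*I*sqrt(38))*(6762/13483) - 48073/11357 = 20286*I*sqrt(38)/13483 - 48073/11357 = -48073/11357 + 20286*I*sqrt(38)/13483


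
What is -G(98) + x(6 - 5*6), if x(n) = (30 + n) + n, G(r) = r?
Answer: -116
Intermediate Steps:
x(n) = 30 + 2*n
-G(98) + x(6 - 5*6) = -1*98 + (30 + 2*(6 - 5*6)) = -98 + (30 + 2*(6 - 30)) = -98 + (30 + 2*(-24)) = -98 + (30 - 48) = -98 - 18 = -116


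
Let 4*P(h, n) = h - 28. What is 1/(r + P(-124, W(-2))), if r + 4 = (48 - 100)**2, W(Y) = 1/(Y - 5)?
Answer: 1/2662 ≈ 0.00037566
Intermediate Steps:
W(Y) = 1/(-5 + Y)
r = 2700 (r = -4 + (48 - 100)**2 = -4 + (-52)**2 = -4 + 2704 = 2700)
P(h, n) = -7 + h/4 (P(h, n) = (h - 28)/4 = (-28 + h)/4 = -7 + h/4)
1/(r + P(-124, W(-2))) = 1/(2700 + (-7 + (1/4)*(-124))) = 1/(2700 + (-7 - 31)) = 1/(2700 - 38) = 1/2662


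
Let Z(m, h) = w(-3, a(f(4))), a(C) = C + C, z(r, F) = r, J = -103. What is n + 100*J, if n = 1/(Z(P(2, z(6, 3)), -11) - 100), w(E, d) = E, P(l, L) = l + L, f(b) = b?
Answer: -1060901/103 ≈ -10300.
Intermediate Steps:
P(l, L) = L + l
a(C) = 2*C
Z(m, h) = -3
n = -1/103 (n = 1/(-3 - 100) = 1/(-103) = -1/103 ≈ -0.0097087)
n + 100*J = -1/103 + 100*(-103) = -1/103 - 10300 = -1060901/103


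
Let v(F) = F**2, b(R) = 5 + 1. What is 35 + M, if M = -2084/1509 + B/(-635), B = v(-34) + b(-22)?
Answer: 30460727/958215 ≈ 31.789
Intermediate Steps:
b(R) = 6
B = 1162 (B = (-34)**2 + 6 = 1156 + 6 = 1162)
M = -3076798/958215 (M = -2084/1509 + 1162/(-635) = -2084*1/1509 + 1162*(-1/635) = -2084/1509 - 1162/635 = -3076798/958215 ≈ -3.2110)
35 + M = 35 - 3076798/958215 = 30460727/958215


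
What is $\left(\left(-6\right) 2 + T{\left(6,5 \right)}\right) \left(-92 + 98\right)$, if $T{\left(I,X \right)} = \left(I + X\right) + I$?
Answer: $30$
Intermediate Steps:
$T{\left(I,X \right)} = X + 2 I$
$\left(\left(-6\right) 2 + T{\left(6,5 \right)}\right) \left(-92 + 98\right) = \left(\left(-6\right) 2 + \left(5 + 2 \cdot 6\right)\right) \left(-92 + 98\right) = \left(-12 + \left(5 + 12\right)\right) 6 = \left(-12 + 17\right) 6 = 5 \cdot 6 = 30$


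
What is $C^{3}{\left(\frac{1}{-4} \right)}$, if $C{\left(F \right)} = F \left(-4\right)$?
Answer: $1$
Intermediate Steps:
$C{\left(F \right)} = - 4 F$
$C^{3}{\left(\frac{1}{-4} \right)} = \left(- \frac{4}{-4}\right)^{3} = \left(\left(-4\right) \left(- \frac{1}{4}\right)\right)^{3} = 1^{3} = 1$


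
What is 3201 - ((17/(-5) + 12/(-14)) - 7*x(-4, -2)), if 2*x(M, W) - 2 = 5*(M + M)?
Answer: 107529/35 ≈ 3072.3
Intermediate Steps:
x(M, W) = 1 + 5*M (x(M, W) = 1 + (5*(M + M))/2 = 1 + (5*(2*M))/2 = 1 + (10*M)/2 = 1 + 5*M)
3201 - ((17/(-5) + 12/(-14)) - 7*x(-4, -2)) = 3201 - ((17/(-5) + 12/(-14)) - 7*(1 + 5*(-4))) = 3201 - ((17*(-1/5) + 12*(-1/14)) - 7*(1 - 20)) = 3201 - ((-17/5 - 6/7) - 7*(-19)) = 3201 - (-149/35 + 133) = 3201 - 1*4506/35 = 3201 - 4506/35 = 107529/35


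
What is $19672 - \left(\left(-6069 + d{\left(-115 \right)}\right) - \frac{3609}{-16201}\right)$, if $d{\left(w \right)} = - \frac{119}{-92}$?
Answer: $\frac{38364494625}{1490492} \approx 25739.0$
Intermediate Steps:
$d{\left(w \right)} = \frac{119}{92}$ ($d{\left(w \right)} = \left(-119\right) \left(- \frac{1}{92}\right) = \frac{119}{92}$)
$19672 - \left(\left(-6069 + d{\left(-115 \right)}\right) - \frac{3609}{-16201}\right) = 19672 - \left(\left(-6069 + \frac{119}{92}\right) - \frac{3609}{-16201}\right) = 19672 - \left(- \frac{558229}{92} - - \frac{3609}{16201}\right) = 19672 - \left(- \frac{558229}{92} + \frac{3609}{16201}\right) = 19672 - - \frac{9043536001}{1490492} = 19672 + \frac{9043536001}{1490492} = \frac{38364494625}{1490492}$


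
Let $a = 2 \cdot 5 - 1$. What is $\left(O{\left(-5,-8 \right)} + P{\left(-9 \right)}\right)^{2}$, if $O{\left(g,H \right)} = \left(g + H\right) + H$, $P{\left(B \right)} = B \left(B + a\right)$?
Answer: $441$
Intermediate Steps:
$a = 9$ ($a = 10 - 1 = 9$)
$P{\left(B \right)} = B \left(9 + B\right)$ ($P{\left(B \right)} = B \left(B + 9\right) = B \left(9 + B\right)$)
$O{\left(g,H \right)} = g + 2 H$ ($O{\left(g,H \right)} = \left(H + g\right) + H = g + 2 H$)
$\left(O{\left(-5,-8 \right)} + P{\left(-9 \right)}\right)^{2} = \left(\left(-5 + 2 \left(-8\right)\right) - 9 \left(9 - 9\right)\right)^{2} = \left(\left(-5 - 16\right) - 0\right)^{2} = \left(-21 + 0\right)^{2} = \left(-21\right)^{2} = 441$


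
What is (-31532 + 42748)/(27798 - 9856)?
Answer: 5608/8971 ≈ 0.62512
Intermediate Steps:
(-31532 + 42748)/(27798 - 9856) = 11216/17942 = 11216*(1/17942) = 5608/8971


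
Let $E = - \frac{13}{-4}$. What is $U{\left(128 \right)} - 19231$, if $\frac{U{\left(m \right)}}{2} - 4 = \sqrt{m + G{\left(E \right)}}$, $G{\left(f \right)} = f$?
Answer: $-19223 + 5 \sqrt{21} \approx -19200.0$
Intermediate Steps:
$E = \frac{13}{4}$ ($E = \left(-13\right) \left(- \frac{1}{4}\right) = \frac{13}{4} \approx 3.25$)
$U{\left(m \right)} = 8 + 2 \sqrt{\frac{13}{4} + m}$ ($U{\left(m \right)} = 8 + 2 \sqrt{m + \frac{13}{4}} = 8 + 2 \sqrt{\frac{13}{4} + m}$)
$U{\left(128 \right)} - 19231 = \left(8 + \sqrt{13 + 4 \cdot 128}\right) - 19231 = \left(8 + \sqrt{13 + 512}\right) - 19231 = \left(8 + \sqrt{525}\right) - 19231 = \left(8 + 5 \sqrt{21}\right) - 19231 = -19223 + 5 \sqrt{21}$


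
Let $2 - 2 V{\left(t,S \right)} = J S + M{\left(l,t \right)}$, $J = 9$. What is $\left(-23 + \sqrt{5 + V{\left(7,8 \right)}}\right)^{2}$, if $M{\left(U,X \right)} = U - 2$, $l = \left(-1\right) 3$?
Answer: $\frac{\left(46 - i \sqrt{110}\right)^{2}}{4} \approx 501.5 - 241.23 i$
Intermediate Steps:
$l = -3$
$M{\left(U,X \right)} = -2 + U$ ($M{\left(U,X \right)} = U - 2 = -2 + U$)
$V{\left(t,S \right)} = \frac{7}{2} - \frac{9 S}{2}$ ($V{\left(t,S \right)} = 1 - \frac{9 S - 5}{2} = 1 - \frac{-5 + 9 S}{2} = 1 - \left(- \frac{5}{2} + \frac{9 S}{2}\right) = \frac{7}{2} - \frac{9 S}{2}$)
$\left(-23 + \sqrt{5 + V{\left(7,8 \right)}}\right)^{2} = \left(-23 + \sqrt{5 + \left(\frac{7}{2} - 36\right)}\right)^{2} = \left(-23 + \sqrt{5 - \frac{65}{2}}\right)^{2} = \left(-23 + \sqrt{- \frac{55}{2}}\right)^{2} = \left(-23 + \frac{i \sqrt{110}}{2}\right)^{2}$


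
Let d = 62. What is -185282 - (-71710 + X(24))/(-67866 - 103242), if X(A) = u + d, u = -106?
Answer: -5283884035/28518 ≈ -1.8528e+5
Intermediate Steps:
X(A) = -44 (X(A) = -106 + 62 = -44)
-185282 - (-71710 + X(24))/(-67866 - 103242) = -185282 - (-71710 - 44)/(-67866 - 103242) = -185282 - (-71754)/(-171108) = -185282 - (-71754)*(-1)/171108 = -185282 - 1*11959/28518 = -185282 - 11959/28518 = -5283884035/28518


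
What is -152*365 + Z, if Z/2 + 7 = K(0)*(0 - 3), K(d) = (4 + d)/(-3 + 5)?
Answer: -55506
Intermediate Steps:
K(d) = 2 + d/2 (K(d) = (4 + d)/2 = (4 + d)*(½) = 2 + d/2)
Z = -26 (Z = -14 + 2*((2 + (½)*0)*(0 - 3)) = -14 + 2*((2 + 0)*(-3)) = -14 + 2*(2*(-3)) = -14 + 2*(-6) = -14 - 12 = -26)
-152*365 + Z = -152*365 - 26 = -55480 - 26 = -55506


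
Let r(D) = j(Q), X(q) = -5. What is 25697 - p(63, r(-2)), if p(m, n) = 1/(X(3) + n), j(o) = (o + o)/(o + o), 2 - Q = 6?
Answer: 102789/4 ≈ 25697.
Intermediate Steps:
Q = -4 (Q = 2 - 1*6 = 2 - 6 = -4)
j(o) = 1 (j(o) = (2*o)/((2*o)) = (2*o)*(1/(2*o)) = 1)
r(D) = 1
p(m, n) = 1/(-5 + n)
25697 - p(63, r(-2)) = 25697 - 1/(-5 + 1) = 25697 - 1/(-4) = 25697 - 1*(-¼) = 25697 + ¼ = 102789/4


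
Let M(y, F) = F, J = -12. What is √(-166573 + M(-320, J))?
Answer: I*√166585 ≈ 408.15*I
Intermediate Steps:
√(-166573 + M(-320, J)) = √(-166573 - 12) = √(-166585) = I*√166585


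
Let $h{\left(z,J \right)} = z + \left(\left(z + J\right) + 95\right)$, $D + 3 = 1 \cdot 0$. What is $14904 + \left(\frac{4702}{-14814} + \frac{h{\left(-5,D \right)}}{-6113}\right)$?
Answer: $\frac{674823102827}{45278991} \approx 14904.0$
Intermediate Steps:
$D = -3$ ($D = -3 + 1 \cdot 0 = -3 + 0 = -3$)
$h{\left(z,J \right)} = 95 + J + 2 z$ ($h{\left(z,J \right)} = z + \left(\left(J + z\right) + 95\right) = z + \left(95 + J + z\right) = 95 + J + 2 z$)
$14904 + \left(\frac{4702}{-14814} + \frac{h{\left(-5,D \right)}}{-6113}\right) = 14904 + \left(\frac{4702}{-14814} + \frac{95 - 3 + 2 \left(-5\right)}{-6113}\right) = 14904 + \left(4702 \left(- \frac{1}{14814}\right) + \left(95 - 3 - 10\right) \left(- \frac{1}{6113}\right)\right) = 14904 + \left(- \frac{2351}{7407} + 82 \left(- \frac{1}{6113}\right)\right) = 14904 - \frac{14979037}{45278991} = \frac{674823102827}{45278991}$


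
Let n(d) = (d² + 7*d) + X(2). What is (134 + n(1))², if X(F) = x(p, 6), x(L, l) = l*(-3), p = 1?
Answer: 15376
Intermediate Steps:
x(L, l) = -3*l
X(F) = -18 (X(F) = -3*6 = -18)
n(d) = -18 + d² + 7*d (n(d) = (d² + 7*d) - 18 = -18 + d² + 7*d)
(134 + n(1))² = (134 + (-18 + 1² + 7*1))² = (134 + (-18 + 1 + 7))² = (134 - 10)² = 124² = 15376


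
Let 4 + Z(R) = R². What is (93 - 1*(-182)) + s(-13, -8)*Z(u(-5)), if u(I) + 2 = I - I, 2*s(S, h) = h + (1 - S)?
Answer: 275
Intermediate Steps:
s(S, h) = ½ + h/2 - S/2 (s(S, h) = (h + (1 - S))/2 = (1 + h - S)/2 = ½ + h/2 - S/2)
u(I) = -2 (u(I) = -2 + (I - I) = -2 + 0 = -2)
Z(R) = -4 + R²
(93 - 1*(-182)) + s(-13, -8)*Z(u(-5)) = (93 - 1*(-182)) + (½ + (½)*(-8) - ½*(-13))*(-4 + (-2)²) = (93 + 182) + (½ - 4 + 13/2)*(-4 + 4) = 275 + 3*0 = 275 + 0 = 275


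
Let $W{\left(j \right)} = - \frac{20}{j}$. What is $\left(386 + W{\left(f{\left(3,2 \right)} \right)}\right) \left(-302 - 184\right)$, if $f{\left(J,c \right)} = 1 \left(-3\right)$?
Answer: $-190836$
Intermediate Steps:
$f{\left(J,c \right)} = -3$
$\left(386 + W{\left(f{\left(3,2 \right)} \right)}\right) \left(-302 - 184\right) = \left(386 - \frac{20}{-3}\right) \left(-302 - 184\right) = \left(386 - - \frac{20}{3}\right) \left(-486\right) = \left(386 + \frac{20}{3}\right) \left(-486\right) = \frac{1178}{3} \left(-486\right) = -190836$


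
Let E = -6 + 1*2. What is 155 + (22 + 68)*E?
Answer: -205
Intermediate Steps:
E = -4 (E = -6 + 2 = -4)
155 + (22 + 68)*E = 155 + (22 + 68)*(-4) = 155 + 90*(-4) = 155 - 360 = -205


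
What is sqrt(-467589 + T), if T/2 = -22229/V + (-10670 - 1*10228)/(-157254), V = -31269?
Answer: I*sqrt(314044798833931986286053)/819529221 ≈ 683.8*I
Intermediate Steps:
T = 1383019576/819529221 (T = 2*(-22229/(-31269) + (-10670 - 1*10228)/(-157254)) = 2*(-22229*(-1/31269) + (-10670 - 10228)*(-1/157254)) = 2*(22229/31269 - 20898*(-1/157254)) = 2*(22229/31269 + 3483/26209) = 2*(691509788/819529221) = 1383019576/819529221 ≈ 1.6876)
sqrt(-467589 + T) = sqrt(-467589 + 1383019576/819529221) = sqrt(-383201465898593/819529221) = I*sqrt(314044798833931986286053)/819529221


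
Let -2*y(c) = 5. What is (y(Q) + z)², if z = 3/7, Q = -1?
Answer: 841/196 ≈ 4.2908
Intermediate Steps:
y(c) = -5/2 (y(c) = -½*5 = -5/2)
z = 3/7 (z = 3*(⅐) = 3/7 ≈ 0.42857)
(y(Q) + z)² = (-5/2 + 3/7)² = (-29/14)² = 841/196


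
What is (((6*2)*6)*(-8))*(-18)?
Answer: 10368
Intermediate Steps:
(((6*2)*6)*(-8))*(-18) = ((12*6)*(-8))*(-18) = (72*(-8))*(-18) = -576*(-18) = 10368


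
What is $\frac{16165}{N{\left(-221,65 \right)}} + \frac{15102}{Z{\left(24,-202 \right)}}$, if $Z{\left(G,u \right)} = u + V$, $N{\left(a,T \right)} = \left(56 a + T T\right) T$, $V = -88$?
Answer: $- \frac{800595398}{15364635} \approx -52.106$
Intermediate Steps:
$N{\left(a,T \right)} = T \left(T^{2} + 56 a\right)$ ($N{\left(a,T \right)} = \left(56 a + T^{2}\right) T = \left(T^{2} + 56 a\right) T = T \left(T^{2} + 56 a\right)$)
$Z{\left(G,u \right)} = -88 + u$ ($Z{\left(G,u \right)} = u - 88 = -88 + u$)
$\frac{16165}{N{\left(-221,65 \right)}} + \frac{15102}{Z{\left(24,-202 \right)}} = \frac{16165}{65 \left(65^{2} + 56 \left(-221\right)\right)} + \frac{15102}{-88 - 202} = \frac{16165}{65 \left(4225 - 12376\right)} + \frac{15102}{-290} = \frac{16165}{65 \left(-8151\right)} + 15102 \left(- \frac{1}{290}\right) = \frac{16165}{-529815} - \frac{7551}{145} = 16165 \left(- \frac{1}{529815}\right) - \frac{7551}{145} = - \frac{3233}{105963} - \frac{7551}{145} = - \frac{800595398}{15364635}$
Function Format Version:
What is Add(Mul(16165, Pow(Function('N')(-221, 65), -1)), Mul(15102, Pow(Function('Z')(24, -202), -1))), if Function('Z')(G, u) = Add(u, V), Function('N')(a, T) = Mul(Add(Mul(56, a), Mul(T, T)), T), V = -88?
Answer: Rational(-800595398, 15364635) ≈ -52.106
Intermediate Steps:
Function('N')(a, T) = Mul(T, Add(Pow(T, 2), Mul(56, a))) (Function('N')(a, T) = Mul(Add(Mul(56, a), Pow(T, 2)), T) = Mul(Add(Pow(T, 2), Mul(56, a)), T) = Mul(T, Add(Pow(T, 2), Mul(56, a))))
Function('Z')(G, u) = Add(-88, u) (Function('Z')(G, u) = Add(u, -88) = Add(-88, u))
Add(Mul(16165, Pow(Function('N')(-221, 65), -1)), Mul(15102, Pow(Function('Z')(24, -202), -1))) = Add(Mul(16165, Pow(Mul(65, Add(Pow(65, 2), Mul(56, -221))), -1)), Mul(15102, Pow(Add(-88, -202), -1))) = Add(Mul(16165, Pow(Mul(65, Add(4225, -12376)), -1)), Mul(15102, Pow(-290, -1))) = Add(Mul(16165, Pow(Mul(65, -8151), -1)), Mul(15102, Rational(-1, 290))) = Add(Mul(16165, Pow(-529815, -1)), Rational(-7551, 145)) = Add(Mul(16165, Rational(-1, 529815)), Rational(-7551, 145)) = Add(Rational(-3233, 105963), Rational(-7551, 145)) = Rational(-800595398, 15364635)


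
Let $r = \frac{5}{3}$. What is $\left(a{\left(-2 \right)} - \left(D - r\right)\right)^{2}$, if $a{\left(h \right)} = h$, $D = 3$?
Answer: $\frac{100}{9} \approx 11.111$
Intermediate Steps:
$r = \frac{5}{3}$ ($r = 5 \cdot \frac{1}{3} = \frac{5}{3} \approx 1.6667$)
$\left(a{\left(-2 \right)} - \left(D - r\right)\right)^{2} = \left(-2 + \left(\frac{5}{3} - 3\right)\right)^{2} = \left(-2 - \frac{4}{3}\right)^{2} = \left(- \frac{10}{3}\right)^{2} = \frac{100}{9}$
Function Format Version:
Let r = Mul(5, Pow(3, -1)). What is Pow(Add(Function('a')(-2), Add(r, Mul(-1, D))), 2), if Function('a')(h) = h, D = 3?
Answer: Rational(100, 9) ≈ 11.111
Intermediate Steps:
r = Rational(5, 3) (r = Mul(5, Rational(1, 3)) = Rational(5, 3) ≈ 1.6667)
Pow(Add(Function('a')(-2), Add(r, Mul(-1, D))), 2) = Pow(Add(-2, Add(Rational(5, 3), Mul(-1, 3))), 2) = Pow(Add(-2, Add(Rational(5, 3), -3)), 2) = Pow(Add(-2, Rational(-4, 3)), 2) = Pow(Rational(-10, 3), 2) = Rational(100, 9)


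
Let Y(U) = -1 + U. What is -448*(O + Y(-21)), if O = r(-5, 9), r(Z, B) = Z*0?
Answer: 9856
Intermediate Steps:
r(Z, B) = 0
O = 0
-448*(O + Y(-21)) = -448*(0 + (-1 - 21)) = -448*(0 - 22) = -448*(-22) = 9856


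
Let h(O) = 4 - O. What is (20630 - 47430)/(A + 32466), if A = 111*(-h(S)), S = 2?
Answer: -6700/8061 ≈ -0.83116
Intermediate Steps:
A = -222 (A = 111*(-(4 - 1*2)) = 111*(-(4 - 2)) = 111*(-1*2) = 111*(-2) = -222)
(20630 - 47430)/(A + 32466) = (20630 - 47430)/(-222 + 32466) = -26800/32244 = -26800*1/32244 = -6700/8061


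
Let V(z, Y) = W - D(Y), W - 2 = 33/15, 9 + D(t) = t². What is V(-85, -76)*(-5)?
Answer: 28814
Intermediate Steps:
D(t) = -9 + t²
W = 21/5 (W = 2 + 33/15 = 2 + 33*(1/15) = 2 + 11/5 = 21/5 ≈ 4.2000)
V(z, Y) = 66/5 - Y² (V(z, Y) = 21/5 - (-9 + Y²) = 21/5 + (9 - Y²) = 66/5 - Y²)
V(-85, -76)*(-5) = (66/5 - 1*(-76)²)*(-5) = (66/5 - 1*5776)*(-5) = (66/5 - 5776)*(-5) = -28814/5*(-5) = 28814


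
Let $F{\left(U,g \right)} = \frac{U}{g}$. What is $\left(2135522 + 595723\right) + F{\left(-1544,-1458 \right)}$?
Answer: $\frac{1991078377}{729} \approx 2.7312 \cdot 10^{6}$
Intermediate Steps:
$\left(2135522 + 595723\right) + F{\left(-1544,-1458 \right)} = \left(2135522 + 595723\right) - \frac{1544}{-1458} = 2731245 - - \frac{772}{729} = 2731245 + \frac{772}{729} = \frac{1991078377}{729}$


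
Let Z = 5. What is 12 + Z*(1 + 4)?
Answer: 37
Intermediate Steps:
12 + Z*(1 + 4) = 12 + 5*(1 + 4) = 12 + 5*5 = 12 + 25 = 37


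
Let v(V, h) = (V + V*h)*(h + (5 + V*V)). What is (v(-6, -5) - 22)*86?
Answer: 72412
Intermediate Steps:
v(V, h) = (V + V*h)*(5 + h + V²) (v(V, h) = (V + V*h)*(h + (5 + V²)) = (V + V*h)*(5 + h + V²))
(v(-6, -5) - 22)*86 = (-6*(5 + (-6)² + (-5)² + 6*(-5) - 5*(-6)²) - 22)*86 = (-6*(5 + 36 + 25 - 30 - 5*36) - 22)*86 = (-6*(5 + 36 + 25 - 30 - 180) - 22)*86 = (-6*(-144) - 22)*86 = (864 - 22)*86 = 842*86 = 72412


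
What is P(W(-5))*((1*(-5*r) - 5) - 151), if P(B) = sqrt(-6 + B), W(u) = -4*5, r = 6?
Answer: -186*I*sqrt(26) ≈ -948.42*I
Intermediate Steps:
W(u) = -20
P(W(-5))*((1*(-5*r) - 5) - 151) = sqrt(-6 - 20)*((1*(-5*6) - 5) - 151) = sqrt(-26)*((1*(-30) - 5) - 151) = (I*sqrt(26))*((-30 - 5) - 151) = (I*sqrt(26))*(-35 - 151) = (I*sqrt(26))*(-186) = -186*I*sqrt(26)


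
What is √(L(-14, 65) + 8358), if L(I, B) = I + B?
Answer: √8409 ≈ 91.701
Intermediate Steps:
L(I, B) = B + I
√(L(-14, 65) + 8358) = √((65 - 14) + 8358) = √(51 + 8358) = √8409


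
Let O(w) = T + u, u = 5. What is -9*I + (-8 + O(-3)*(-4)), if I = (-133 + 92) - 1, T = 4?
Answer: 334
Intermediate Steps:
O(w) = 9 (O(w) = 4 + 5 = 9)
I = -42 (I = -41 - 1 = -42)
-9*I + (-8 + O(-3)*(-4)) = -9*(-42) + (-8 + 9*(-4)) = 378 + (-8 - 36) = 378 - 44 = 334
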